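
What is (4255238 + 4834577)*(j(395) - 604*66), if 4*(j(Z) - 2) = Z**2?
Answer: -31114436745/4 ≈ -7.7786e+9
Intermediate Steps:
j(Z) = 2 + Z**2/4
(4255238 + 4834577)*(j(395) - 604*66) = (4255238 + 4834577)*((2 + (1/4)*395**2) - 604*66) = 9089815*((2 + (1/4)*156025) - 39864) = 9089815*((2 + 156025/4) - 39864) = 9089815*(156033/4 - 39864) = 9089815*(-3423/4) = -31114436745/4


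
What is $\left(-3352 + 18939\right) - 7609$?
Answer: $7978$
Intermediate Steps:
$\left(-3352 + 18939\right) - 7609 = 15587 - 7609 = 7978$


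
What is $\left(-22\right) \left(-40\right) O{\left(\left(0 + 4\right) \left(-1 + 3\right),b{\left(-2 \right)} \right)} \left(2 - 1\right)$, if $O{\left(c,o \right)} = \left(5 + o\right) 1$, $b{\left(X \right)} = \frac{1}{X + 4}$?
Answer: $4840$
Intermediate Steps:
$b{\left(X \right)} = \frac{1}{4 + X}$
$O{\left(c,o \right)} = 5 + o$
$\left(-22\right) \left(-40\right) O{\left(\left(0 + 4\right) \left(-1 + 3\right),b{\left(-2 \right)} \right)} \left(2 - 1\right) = \left(-22\right) \left(-40\right) \left(5 + \frac{1}{4 - 2}\right) \left(2 - 1\right) = 880 \left(5 + \frac{1}{2}\right) 1 = 880 \cdot \frac{11}{2} \cdot 1 = 880 \cdot \frac{11}{2} = 4840$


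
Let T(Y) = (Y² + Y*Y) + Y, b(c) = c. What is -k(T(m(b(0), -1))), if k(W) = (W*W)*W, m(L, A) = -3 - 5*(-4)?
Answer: -210644875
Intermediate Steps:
m(L, A) = 17 (m(L, A) = -3 + 20 = 17)
T(Y) = Y + 2*Y² (T(Y) = (Y² + Y²) + Y = 2*Y² + Y = Y + 2*Y²)
k(W) = W³ (k(W) = W²*W = W³)
-k(T(m(b(0), -1))) = -(17*(1 + 2*17))³ = -(17*(1 + 34))³ = -(17*35)³ = -1*595³ = -1*210644875 = -210644875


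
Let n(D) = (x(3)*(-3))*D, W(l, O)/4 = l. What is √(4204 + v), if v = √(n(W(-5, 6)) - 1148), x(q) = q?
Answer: √(4204 + 22*I*√2) ≈ 64.839 + 0.2399*I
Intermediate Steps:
W(l, O) = 4*l
n(D) = -9*D (n(D) = (3*(-3))*D = -9*D)
v = 22*I*√2 (v = √(-36*(-5) - 1148) = √(-9*(-20) - 1148) = √(180 - 1148) = √(-968) = 22*I*√2 ≈ 31.113*I)
√(4204 + v) = √(4204 + 22*I*√2)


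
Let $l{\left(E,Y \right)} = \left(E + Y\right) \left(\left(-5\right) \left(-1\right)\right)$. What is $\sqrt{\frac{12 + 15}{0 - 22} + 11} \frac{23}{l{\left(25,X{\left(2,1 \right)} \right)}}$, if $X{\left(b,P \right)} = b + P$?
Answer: $\frac{23 \sqrt{4730}}{3080} \approx 0.51358$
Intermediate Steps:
$X{\left(b,P \right)} = P + b$
$l{\left(E,Y \right)} = 5 E + 5 Y$ ($l{\left(E,Y \right)} = \left(E + Y\right) 5 = 5 E + 5 Y$)
$\sqrt{\frac{12 + 15}{0 - 22} + 11} \frac{23}{l{\left(25,X{\left(2,1 \right)} \right)}} = \sqrt{\frac{12 + 15}{0 - 22} + 11} \frac{23}{5 \cdot 25 + 5 \left(1 + 2\right)} = \sqrt{\frac{27}{0 - 22} + 11} \frac{23}{125 + 5 \cdot 3} = \sqrt{\frac{27}{-22} + 11} \frac{23}{125 + 15} = \sqrt{27 \left(- \frac{1}{22}\right) + 11} \cdot \frac{23}{140} = \sqrt{- \frac{27}{22} + 11} \cdot 23 \cdot \frac{1}{140} = \sqrt{\frac{215}{22}} \cdot \frac{23}{140} = \frac{\sqrt{4730}}{22} \cdot \frac{23}{140} = \frac{23 \sqrt{4730}}{3080}$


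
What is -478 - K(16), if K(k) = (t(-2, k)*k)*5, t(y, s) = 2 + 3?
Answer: -878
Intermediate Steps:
t(y, s) = 5
K(k) = 25*k (K(k) = (5*k)*5 = 25*k)
-478 - K(16) = -478 - 25*16 = -478 - 1*400 = -478 - 400 = -878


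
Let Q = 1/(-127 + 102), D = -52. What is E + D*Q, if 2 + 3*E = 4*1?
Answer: 206/75 ≈ 2.7467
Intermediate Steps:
E = ⅔ (E = -⅔ + (4*1)/3 = -⅔ + (⅓)*4 = -⅔ + 4/3 = ⅔ ≈ 0.66667)
Q = -1/25 (Q = 1/(-25) = -1/25 ≈ -0.040000)
E + D*Q = ⅔ - 52*(-1/25) = ⅔ + 52/25 = 206/75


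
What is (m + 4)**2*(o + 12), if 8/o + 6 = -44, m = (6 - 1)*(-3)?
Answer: 35816/25 ≈ 1432.6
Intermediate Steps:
m = -15 (m = 5*(-3) = -15)
o = -4/25 (o = 8/(-6 - 44) = 8/(-50) = 8*(-1/50) = -4/25 ≈ -0.16000)
(m + 4)**2*(o + 12) = (-15 + 4)**2*(-4/25 + 12) = (-11)**2*(296/25) = 121*(296/25) = 35816/25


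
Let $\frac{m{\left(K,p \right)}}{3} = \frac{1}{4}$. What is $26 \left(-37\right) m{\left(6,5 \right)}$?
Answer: $- \frac{1443}{2} \approx -721.5$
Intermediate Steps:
$m{\left(K,p \right)} = \frac{3}{4}$
$26 \left(-37\right) m{\left(6,5 \right)} = 26 \left(-37\right) \frac{3}{4} = \left(-962\right) \frac{3}{4} = - \frac{1443}{2}$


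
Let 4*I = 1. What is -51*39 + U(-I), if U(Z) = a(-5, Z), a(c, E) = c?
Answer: -1994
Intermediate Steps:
I = 1/4 (I = (1/4)*1 = 1/4 ≈ 0.25000)
U(Z) = -5
-51*39 + U(-I) = -51*39 - 5 = -1989 - 5 = -1994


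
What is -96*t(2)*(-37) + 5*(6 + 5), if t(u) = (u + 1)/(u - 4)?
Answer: -5273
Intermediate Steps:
t(u) = (1 + u)/(-4 + u)
-96*t(2)*(-37) + 5*(6 + 5) = -96*(1 + 2)/(-4 + 2)*(-37) + 5*(6 + 5) = -96*3/(-2)*(-37) + 5*11 = -96*(-½*3)*(-37) + 55 = -(-144)*(-37) + 55 = -96*111/2 + 55 = -5328 + 55 = -5273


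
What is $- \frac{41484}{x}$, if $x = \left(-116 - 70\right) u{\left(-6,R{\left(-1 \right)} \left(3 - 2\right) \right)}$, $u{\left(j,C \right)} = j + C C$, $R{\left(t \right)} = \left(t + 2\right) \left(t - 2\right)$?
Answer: $\frac{6914}{93} \approx 74.344$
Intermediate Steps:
$R{\left(t \right)} = \left(-2 + t\right) \left(2 + t\right)$ ($R{\left(t \right)} = \left(2 + t\right) \left(-2 + t\right) = \left(-2 + t\right) \left(2 + t\right)$)
$u{\left(j,C \right)} = j + C^{2}$
$x = -558$ ($x = \left(-116 - 70\right) \left(-6 + \left(\left(-4 + \left(-1\right)^{2}\right) \left(3 - 2\right)\right)^{2}\right) = - 186 \left(-6 + \left(\left(-4 + 1\right) 1\right)^{2}\right) = - 186 \left(-6 + \left(\left(-3\right) 1\right)^{2}\right) = - 186 \left(-6 + \left(-3\right)^{2}\right) = - 186 \left(-6 + 9\right) = \left(-186\right) 3 = -558$)
$- \frac{41484}{x} = - \frac{41484}{-558} = \left(-41484\right) \left(- \frac{1}{558}\right) = \frac{6914}{93}$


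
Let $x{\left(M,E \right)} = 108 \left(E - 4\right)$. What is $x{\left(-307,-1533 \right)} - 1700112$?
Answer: $-1866108$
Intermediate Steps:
$x{\left(M,E \right)} = -432 + 108 E$ ($x{\left(M,E \right)} = 108 \left(E - 4\right) = 108 \left(-4 + E\right) = -432 + 108 E$)
$x{\left(-307,-1533 \right)} - 1700112 = \left(-432 + 108 \left(-1533\right)\right) - 1700112 = \left(-432 - 165564\right) - 1700112 = -165996 - 1700112 = -1866108$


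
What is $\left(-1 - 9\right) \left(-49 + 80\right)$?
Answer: $-310$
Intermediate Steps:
$\left(-1 - 9\right) \left(-49 + 80\right) = \left(-1 - 9\right) 31 = \left(-10\right) 31 = -310$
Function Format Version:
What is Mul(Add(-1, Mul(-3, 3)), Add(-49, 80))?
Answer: -310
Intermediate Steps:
Mul(Add(-1, Mul(-3, 3)), Add(-49, 80)) = Mul(Add(-1, -9), 31) = Mul(-10, 31) = -310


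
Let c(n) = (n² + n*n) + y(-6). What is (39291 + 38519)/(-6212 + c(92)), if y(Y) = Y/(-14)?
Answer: 108934/15003 ≈ 7.2608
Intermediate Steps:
y(Y) = -Y/14 (y(Y) = Y*(-1/14) = -Y/14)
c(n) = 3/7 + 2*n² (c(n) = (n² + n*n) - 1/14*(-6) = (n² + n²) + 3/7 = 2*n² + 3/7 = 3/7 + 2*n²)
(39291 + 38519)/(-6212 + c(92)) = (39291 + 38519)/(-6212 + (3/7 + 2*92²)) = 77810/(-6212 + (3/7 + 2*8464)) = 77810/(-6212 + (3/7 + 16928)) = 77810/(-6212 + 118499/7) = 77810/(75015/7) = 77810*(7/75015) = 108934/15003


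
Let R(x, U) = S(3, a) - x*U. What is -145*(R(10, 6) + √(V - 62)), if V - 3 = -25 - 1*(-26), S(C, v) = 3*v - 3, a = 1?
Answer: 8700 - 145*I*√58 ≈ 8700.0 - 1104.3*I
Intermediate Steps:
S(C, v) = -3 + 3*v
V = 4 (V = 3 + (-25 - 1*(-26)) = 3 + (-25 + 26) = 3 + 1 = 4)
R(x, U) = -U*x (R(x, U) = (-3 + 3*1) - x*U = (-3 + 3) - U*x = 0 - U*x = -U*x)
-145*(R(10, 6) + √(V - 62)) = -145*(-1*6*10 + √(4 - 62)) = -145*(-60 + √(-58)) = -145*(-60 + I*√58) = 8700 - 145*I*√58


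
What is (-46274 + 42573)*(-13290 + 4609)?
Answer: 32128381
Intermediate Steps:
(-46274 + 42573)*(-13290 + 4609) = -3701*(-8681) = 32128381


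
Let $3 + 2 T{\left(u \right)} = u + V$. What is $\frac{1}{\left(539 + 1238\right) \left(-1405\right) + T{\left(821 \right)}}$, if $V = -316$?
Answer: $- \frac{1}{2496434} \approx -4.0057 \cdot 10^{-7}$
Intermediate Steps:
$T{\left(u \right)} = - \frac{319}{2} + \frac{u}{2}$ ($T{\left(u \right)} = - \frac{3}{2} + \frac{u - 316}{2} = - \frac{3}{2} + \frac{-316 + u}{2} = - \frac{3}{2} + \left(-158 + \frac{u}{2}\right) = - \frac{319}{2} + \frac{u}{2}$)
$\frac{1}{\left(539 + 1238\right) \left(-1405\right) + T{\left(821 \right)}} = \frac{1}{\left(539 + 1238\right) \left(-1405\right) + \left(- \frac{319}{2} + \frac{1}{2} \cdot 821\right)} = \frac{1}{1777 \left(-1405\right) + \left(- \frac{319}{2} + \frac{821}{2}\right)} = \frac{1}{-2496685 + 251} = \frac{1}{-2496434} = - \frac{1}{2496434}$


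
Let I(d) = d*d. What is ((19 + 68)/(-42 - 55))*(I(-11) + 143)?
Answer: -22968/97 ≈ -236.78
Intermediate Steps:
I(d) = d²
((19 + 68)/(-42 - 55))*(I(-11) + 143) = ((19 + 68)/(-42 - 55))*((-11)² + 143) = (87/(-97))*(121 + 143) = (87*(-1/97))*264 = -87/97*264 = -22968/97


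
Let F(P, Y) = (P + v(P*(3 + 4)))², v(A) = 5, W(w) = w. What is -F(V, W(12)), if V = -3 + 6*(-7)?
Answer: -1600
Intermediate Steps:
V = -45 (V = -3 - 42 = -45)
F(P, Y) = (5 + P)² (F(P, Y) = (P + 5)² = (5 + P)²)
-F(V, W(12)) = -(5 - 45)² = -1*(-40)² = -1*1600 = -1600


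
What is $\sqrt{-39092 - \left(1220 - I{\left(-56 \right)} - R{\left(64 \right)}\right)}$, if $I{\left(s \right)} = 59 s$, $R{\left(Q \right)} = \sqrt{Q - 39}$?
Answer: $i \sqrt{43611} \approx 208.83 i$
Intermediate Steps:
$R{\left(Q \right)} = \sqrt{-39 + Q}$
$\sqrt{-39092 - \left(1220 - I{\left(-56 \right)} - R{\left(64 \right)}\right)} = \sqrt{-39092 + \left(\left(59 \left(-56\right) + \sqrt{-39 + 64}\right) - 1220\right)} = \sqrt{-39092 - \left(4524 - 5\right)} = \sqrt{-39092 + \left(\left(-3304 + 5\right) - 1220\right)} = \sqrt{-39092 - 4519} = \sqrt{-43611} = i \sqrt{43611}$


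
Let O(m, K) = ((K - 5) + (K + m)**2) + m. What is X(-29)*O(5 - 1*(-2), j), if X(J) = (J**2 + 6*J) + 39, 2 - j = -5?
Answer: 144730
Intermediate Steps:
j = 7 (j = 2 - 1*(-5) = 2 + 5 = 7)
X(J) = 39 + J**2 + 6*J
O(m, K) = -5 + K + m + (K + m)**2 (O(m, K) = ((-5 + K) + (K + m)**2) + m = (-5 + K + (K + m)**2) + m = -5 + K + m + (K + m)**2)
X(-29)*O(5 - 1*(-2), j) = (39 + (-29)**2 + 6*(-29))*(-5 + 7 + (5 - 1*(-2)) + (7 + (5 - 1*(-2)))**2) = (39 + 841 - 174)*(-5 + 7 + (5 + 2) + (7 + (5 + 2))**2) = 706*(-5 + 7 + 7 + (7 + 7)**2) = 706*(-5 + 7 + 7 + 14**2) = 706*(-5 + 7 + 7 + 196) = 706*205 = 144730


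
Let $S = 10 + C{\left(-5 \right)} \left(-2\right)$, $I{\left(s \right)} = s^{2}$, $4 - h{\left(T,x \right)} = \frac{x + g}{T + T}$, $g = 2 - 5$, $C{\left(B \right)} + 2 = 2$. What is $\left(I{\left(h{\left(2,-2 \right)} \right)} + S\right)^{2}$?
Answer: $\frac{361201}{256} \approx 1410.9$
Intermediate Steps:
$C{\left(B \right)} = 0$ ($C{\left(B \right)} = -2 + 2 = 0$)
$g = -3$
$h{\left(T,x \right)} = 4 - \frac{-3 + x}{2 T}$ ($h{\left(T,x \right)} = 4 - \frac{x - 3}{T + T} = 4 - \frac{-3 + x}{2 T}$)
$S = 10$ ($S = 10 + 0 \left(-2\right) = 10 + 0 = 10$)
$\left(I{\left(h{\left(2,-2 \right)} \right)} + S\right)^{2} = \left(\left(\frac{3 - -2 + 8 \cdot 2}{2 \cdot 2}\right)^{2} + 10\right)^{2} = \left(\left(\frac{1}{2} \cdot \frac{1}{2} \left(3 + 2 + 16\right)\right)^{2} + 10\right)^{2} = \left(\left(\frac{1}{2} \cdot \frac{1}{2} \cdot 21\right)^{2} + 10\right)^{2} = \left(\left(\frac{21}{4}\right)^{2} + 10\right)^{2} = \left(\frac{441}{16} + 10\right)^{2} = \left(\frac{601}{16}\right)^{2} = \frac{361201}{256}$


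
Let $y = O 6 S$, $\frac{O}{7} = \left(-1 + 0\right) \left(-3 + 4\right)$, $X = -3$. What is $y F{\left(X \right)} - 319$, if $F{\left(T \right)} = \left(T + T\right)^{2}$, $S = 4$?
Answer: $-6367$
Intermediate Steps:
$F{\left(T \right)} = 4 T^{2}$ ($F{\left(T \right)} = \left(2 T\right)^{2} = 4 T^{2}$)
$O = -7$ ($O = 7 \left(-1 + 0\right) \left(-3 + 4\right) = 7 \left(\left(-1\right) 1\right) = 7 \left(-1\right) = -7$)
$y = -168$ ($y = \left(-7\right) 6 \cdot 4 = \left(-42\right) 4 = -168$)
$y F{\left(X \right)} - 319 = - 168 \cdot 4 \left(-3\right)^{2} - 319 = - 168 \cdot 4 \cdot 9 - 319 = \left(-168\right) 36 - 319 = -6048 - 319 = -6367$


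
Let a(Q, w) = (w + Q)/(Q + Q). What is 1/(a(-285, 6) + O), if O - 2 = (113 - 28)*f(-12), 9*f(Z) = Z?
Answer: -570/63181 ≈ -0.0090217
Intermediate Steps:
a(Q, w) = (Q + w)/(2*Q) (a(Q, w) = (Q + w)/((2*Q)) = (Q + w)*(1/(2*Q)) = (Q + w)/(2*Q))
f(Z) = Z/9
O = -334/3 (O = 2 + (113 - 28)*((⅑)*(-12)) = 2 + 85*(-4/3) = 2 - 340/3 = -334/3 ≈ -111.33)
1/(a(-285, 6) + O) = 1/((½)*(-285 + 6)/(-285) - 334/3) = 1/((½)*(-1/285)*(-279) - 334/3) = 1/(93/190 - 334/3) = 1/(-63181/570) = -570/63181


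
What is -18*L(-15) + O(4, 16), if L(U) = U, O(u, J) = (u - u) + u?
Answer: 274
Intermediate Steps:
O(u, J) = u (O(u, J) = 0 + u = u)
-18*L(-15) + O(4, 16) = -18*(-15) + 4 = 270 + 4 = 274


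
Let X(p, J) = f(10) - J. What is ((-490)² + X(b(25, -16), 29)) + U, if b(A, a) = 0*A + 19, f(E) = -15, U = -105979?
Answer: 134077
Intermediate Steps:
b(A, a) = 19 (b(A, a) = 0 + 19 = 19)
X(p, J) = -15 - J
((-490)² + X(b(25, -16), 29)) + U = ((-490)² + (-15 - 1*29)) - 105979 = (240100 + (-15 - 29)) - 105979 = (240100 - 44) - 105979 = 240056 - 105979 = 134077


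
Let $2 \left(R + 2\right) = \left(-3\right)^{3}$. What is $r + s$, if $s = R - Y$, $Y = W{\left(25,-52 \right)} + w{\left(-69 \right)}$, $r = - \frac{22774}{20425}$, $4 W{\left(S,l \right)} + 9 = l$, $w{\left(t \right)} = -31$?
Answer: $\frac{2421179}{81700} \approx 29.635$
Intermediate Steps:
$W{\left(S,l \right)} = - \frac{9}{4} + \frac{l}{4}$
$R = - \frac{31}{2}$ ($R = -2 + \frac{\left(-3\right)^{3}}{2} = -2 + \frac{1}{2} \left(-27\right) = -2 - \frac{27}{2} = - \frac{31}{2} \approx -15.5$)
$r = - \frac{22774}{20425}$ ($r = \left(-22774\right) \frac{1}{20425} = - \frac{22774}{20425} \approx -1.115$)
$Y = - \frac{185}{4}$ ($Y = \left(- \frac{9}{4} + \frac{1}{4} \left(-52\right)\right) - 31 = \left(- \frac{9}{4} - 13\right) - 31 = - \frac{61}{4} - 31 = - \frac{185}{4} \approx -46.25$)
$s = \frac{123}{4}$ ($s = - \frac{31}{2} - - \frac{185}{4} = - \frac{31}{2} + \frac{185}{4} = \frac{123}{4} \approx 30.75$)
$r + s = - \frac{22774}{20425} + \frac{123}{4} = \frac{2421179}{81700}$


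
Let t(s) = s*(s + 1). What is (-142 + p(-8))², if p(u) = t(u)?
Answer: 7396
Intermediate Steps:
t(s) = s*(1 + s)
p(u) = u*(1 + u)
(-142 + p(-8))² = (-142 - 8*(1 - 8))² = (-142 - 8*(-7))² = (-142 + 56)² = (-86)² = 7396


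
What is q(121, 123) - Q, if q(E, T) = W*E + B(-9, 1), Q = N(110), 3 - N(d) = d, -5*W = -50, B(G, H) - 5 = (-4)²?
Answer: 1338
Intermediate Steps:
B(G, H) = 21 (B(G, H) = 5 + (-4)² = 5 + 16 = 21)
W = 10 (W = -⅕*(-50) = 10)
N(d) = 3 - d
Q = -107 (Q = 3 - 1*110 = 3 - 110 = -107)
q(E, T) = 21 + 10*E (q(E, T) = 10*E + 21 = 21 + 10*E)
q(121, 123) - Q = (21 + 10*121) - 1*(-107) = (21 + 1210) + 107 = 1231 + 107 = 1338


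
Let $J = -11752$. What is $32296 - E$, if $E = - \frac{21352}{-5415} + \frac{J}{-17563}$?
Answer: $\frac{236232975128}{7315665} \approx 32291.0$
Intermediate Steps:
$E = \frac{33741712}{7315665}$ ($E = - \frac{21352}{-5415} - \frac{11752}{-17563} = \left(-21352\right) \left(- \frac{1}{5415}\right) - - \frac{904}{1351} = \frac{21352}{5415} + \frac{904}{1351} = \frac{33741712}{7315665} \approx 4.6123$)
$32296 - E = 32296 - \frac{33741712}{7315665} = \frac{236232975128}{7315665}$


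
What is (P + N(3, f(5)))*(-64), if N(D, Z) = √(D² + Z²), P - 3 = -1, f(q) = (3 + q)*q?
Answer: -128 - 64*√1609 ≈ -2695.2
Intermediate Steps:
f(q) = q*(3 + q)
P = 2 (P = 3 - 1 = 2)
(P + N(3, f(5)))*(-64) = (2 + √(3² + (5*(3 + 5))²))*(-64) = (2 + √(9 + (5*8)²))*(-64) = (2 + √(9 + 40²))*(-64) = (2 + √(9 + 1600))*(-64) = (2 + √1609)*(-64) = -128 - 64*√1609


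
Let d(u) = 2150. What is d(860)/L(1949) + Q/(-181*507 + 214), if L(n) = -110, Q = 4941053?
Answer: -6730498/91553 ≈ -73.515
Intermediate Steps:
d(860)/L(1949) + Q/(-181*507 + 214) = 2150/(-110) + 4941053/(-181*507 + 214) = 2150*(-1/110) + 4941053/(-91767 + 214) = -215/11 + 4941053/(-91553) = -215/11 + 4941053*(-1/91553) = -215/11 - 4941053/91553 = -6730498/91553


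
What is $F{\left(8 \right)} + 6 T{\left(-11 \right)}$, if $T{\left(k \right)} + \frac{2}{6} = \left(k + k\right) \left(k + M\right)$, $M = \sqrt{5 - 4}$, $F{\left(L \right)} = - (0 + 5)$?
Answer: $1313$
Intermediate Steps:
$F{\left(L \right)} = -5$ ($F{\left(L \right)} = \left(-1\right) 5 = -5$)
$M = 1$ ($M = \sqrt{1} = 1$)
$T{\left(k \right)} = - \frac{1}{3} + 2 k \left(1 + k\right)$ ($T{\left(k \right)} = - \frac{1}{3} + \left(k + k\right) \left(k + 1\right) = - \frac{1}{3} + 2 k \left(1 + k\right)$)
$F{\left(8 \right)} + 6 T{\left(-11 \right)} = -5 + 6 \left(- \frac{1}{3} + 2 \left(-11\right) + 2 \left(-11\right)^{2}\right) = -5 + 6 \left(- \frac{1}{3} - 22 + 2 \cdot 121\right) = -5 + 6 \left(- \frac{1}{3} - 22 + 242\right) = -5 + 6 \cdot \frac{659}{3} = -5 + 1318 = 1313$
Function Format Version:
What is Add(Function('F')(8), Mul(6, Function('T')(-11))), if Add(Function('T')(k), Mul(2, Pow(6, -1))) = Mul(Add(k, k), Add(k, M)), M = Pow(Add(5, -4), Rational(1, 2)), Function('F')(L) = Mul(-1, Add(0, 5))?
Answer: 1313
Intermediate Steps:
Function('F')(L) = -5 (Function('F')(L) = Mul(-1, 5) = -5)
M = 1 (M = Pow(1, Rational(1, 2)) = 1)
Function('T')(k) = Add(Rational(-1, 3), Mul(2, k, Add(1, k))) (Function('T')(k) = Add(Rational(-1, 3), Mul(Add(k, k), Add(k, 1))) = Add(Rational(-1, 3), Mul(Mul(2, k), Add(1, k))) = Add(Rational(-1, 3), Mul(2, k, Add(1, k))))
Add(Function('F')(8), Mul(6, Function('T')(-11))) = Add(-5, Mul(6, Add(Rational(-1, 3), Mul(2, -11), Mul(2, Pow(-11, 2))))) = Add(-5, Mul(6, Add(Rational(-1, 3), -22, Mul(2, 121)))) = Add(-5, Mul(6, Add(Rational(-1, 3), -22, 242))) = Add(-5, Mul(6, Rational(659, 3))) = Add(-5, 1318) = 1313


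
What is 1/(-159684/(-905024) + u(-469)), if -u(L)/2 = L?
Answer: 226256/212268049 ≈ 0.0010659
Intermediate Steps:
u(L) = -2*L
1/(-159684/(-905024) + u(-469)) = 1/(-159684/(-905024) - 2*(-469)) = 1/(-159684*(-1/905024) + 938) = 1/(39921/226256 + 938) = 1/(212268049/226256) = 226256/212268049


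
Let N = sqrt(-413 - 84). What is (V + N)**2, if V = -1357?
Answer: (1357 - I*sqrt(497))**2 ≈ 1.841e+6 - 60505.0*I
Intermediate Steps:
N = I*sqrt(497) (N = sqrt(-497) = I*sqrt(497) ≈ 22.293*I)
(V + N)**2 = (-1357 + I*sqrt(497))**2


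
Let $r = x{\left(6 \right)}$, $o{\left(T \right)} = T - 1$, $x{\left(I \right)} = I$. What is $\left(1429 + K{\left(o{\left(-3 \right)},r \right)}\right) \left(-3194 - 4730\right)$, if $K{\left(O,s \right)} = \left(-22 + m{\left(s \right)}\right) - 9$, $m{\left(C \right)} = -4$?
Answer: $-11046056$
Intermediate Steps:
$o{\left(T \right)} = -1 + T$ ($o{\left(T \right)} = T - 1 = -1 + T$)
$r = 6$
$K{\left(O,s \right)} = -35$ ($K{\left(O,s \right)} = \left(-22 - 4\right) - 9 = -26 - 9 = -35$)
$\left(1429 + K{\left(o{\left(-3 \right)},r \right)}\right) \left(-3194 - 4730\right) = \left(1429 - 35\right) \left(-3194 - 4730\right) = 1394 \left(-7924\right) = -11046056$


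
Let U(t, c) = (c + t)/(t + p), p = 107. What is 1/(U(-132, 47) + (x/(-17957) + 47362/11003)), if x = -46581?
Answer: 987904355/10173925692 ≈ 0.097102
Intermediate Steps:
U(t, c) = (c + t)/(107 + t) (U(t, c) = (c + t)/(t + 107) = (c + t)/(107 + t))
1/(U(-132, 47) + (x/(-17957) + 47362/11003)) = 1/((47 - 132)/(107 - 132) + (-46581/(-17957) + 47362/11003)) = 1/(-85/(-25) + (-46581*(-1/17957) + 47362*(1/11003))) = 1/(-1/25*(-85) + (46581/17957 + 47362/11003)) = 1/(17/5 + 1363010177/197580871) = 1/(10173925692/987904355) = 987904355/10173925692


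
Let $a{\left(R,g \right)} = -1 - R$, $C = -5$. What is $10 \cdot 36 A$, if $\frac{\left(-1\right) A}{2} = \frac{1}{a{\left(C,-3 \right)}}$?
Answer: $-180$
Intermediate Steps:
$A = - \frac{1}{2}$ ($A = - \frac{2}{-1 - -5} = - \frac{2}{-1 + 5} = - \frac{2}{4} = \left(-2\right) \frac{1}{4} = - \frac{1}{2} \approx -0.5$)
$10 \cdot 36 A = 10 \cdot 36 \left(- \frac{1}{2}\right) = 360 \left(- \frac{1}{2}\right) = -180$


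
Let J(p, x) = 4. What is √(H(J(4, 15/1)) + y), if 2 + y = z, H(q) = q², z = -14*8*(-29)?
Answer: √3262 ≈ 57.114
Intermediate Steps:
z = 3248 (z = -112*(-29) = 3248)
y = 3246 (y = -2 + 3248 = 3246)
√(H(J(4, 15/1)) + y) = √(4² + 3246) = √(16 + 3246) = √3262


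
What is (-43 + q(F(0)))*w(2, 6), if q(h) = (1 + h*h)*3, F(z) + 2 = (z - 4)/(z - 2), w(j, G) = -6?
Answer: 240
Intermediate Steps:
F(z) = -2 + (-4 + z)/(-2 + z) (F(z) = -2 + (z - 4)/(z - 2) = -2 + (-4 + z)/(-2 + z))
q(h) = 3 + 3*h² (q(h) = (1 + h²)*3 = 3 + 3*h²)
(-43 + q(F(0)))*w(2, 6) = (-43 + (3 + 3*(-1*0/(-2 + 0))²))*(-6) = (-43 + (3 + 3*(-1*0/(-2))²))*(-6) = (-43 + (3 + 3*(-1*0*(-½))²))*(-6) = (-43 + (3 + 3*0²))*(-6) = (-43 + (3 + 3*0))*(-6) = (-43 + (3 + 0))*(-6) = (-43 + 3)*(-6) = -40*(-6) = 240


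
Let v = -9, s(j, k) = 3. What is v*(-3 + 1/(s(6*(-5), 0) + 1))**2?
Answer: -1089/16 ≈ -68.063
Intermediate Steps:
v*(-3 + 1/(s(6*(-5), 0) + 1))**2 = -9*(-3 + 1/(3 + 1))**2 = -9*(-3 + 1/4)**2 = -9*(-11/4)**2 = -9*121/16 = -1089/16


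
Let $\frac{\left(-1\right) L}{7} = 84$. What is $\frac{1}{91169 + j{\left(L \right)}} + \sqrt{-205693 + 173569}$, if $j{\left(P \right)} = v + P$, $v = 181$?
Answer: $\frac{1}{90762} + 2 i \sqrt{8031} \approx 1.1018 \cdot 10^{-5} + 179.23 i$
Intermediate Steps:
$L = -588$ ($L = \left(-7\right) 84 = -588$)
$j{\left(P \right)} = 181 + P$
$\frac{1}{91169 + j{\left(L \right)}} + \sqrt{-205693 + 173569} = \frac{1}{91169 + \left(181 - 588\right)} + \sqrt{-205693 + 173569} = \frac{1}{91169 - 407} + \sqrt{-32124} = \frac{1}{90762} + 2 i \sqrt{8031}$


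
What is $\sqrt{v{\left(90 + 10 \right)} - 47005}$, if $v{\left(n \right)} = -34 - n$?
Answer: $i \sqrt{47139} \approx 217.12 i$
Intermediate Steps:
$\sqrt{v{\left(90 + 10 \right)} - 47005} = \sqrt{\left(-34 - \left(90 + 10\right)\right) - 47005} = \sqrt{\left(-34 - 100\right) - 47005} = \sqrt{-134 - 47005} = \sqrt{-47139} = i \sqrt{47139}$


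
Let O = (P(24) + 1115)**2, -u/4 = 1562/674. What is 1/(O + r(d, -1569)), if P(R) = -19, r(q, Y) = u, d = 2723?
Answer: 337/404806668 ≈ 8.3250e-7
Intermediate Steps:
u = -3124/337 (u = -6248/674 = -4*781/337 = -3124/337 ≈ -9.2700)
r(q, Y) = -3124/337
O = 1201216 (O = (-19 + 1115)**2 = 1096**2 = 1201216)
1/(O + r(d, -1569)) = 1/(1201216 - 3124/337) = 1/(404806668/337) = 337/404806668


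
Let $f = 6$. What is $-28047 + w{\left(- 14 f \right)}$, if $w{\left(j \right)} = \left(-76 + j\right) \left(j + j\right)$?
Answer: $-1167$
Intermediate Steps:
$w{\left(j \right)} = 2 j \left(-76 + j\right)$ ($w{\left(j \right)} = \left(-76 + j\right) 2 j = 2 j \left(-76 + j\right)$)
$-28047 + w{\left(- 14 f \right)} = -28047 + 2 \left(\left(-14\right) 6\right) \left(-76 - 84\right) = -28047 + 2 \left(-84\right) \left(-76 - 84\right) = -28047 + 2 \left(-84\right) \left(-160\right) = -28047 + 26880 = -1167$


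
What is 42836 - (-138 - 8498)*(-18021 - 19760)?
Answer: -326233880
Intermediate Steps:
42836 - (-138 - 8498)*(-18021 - 19760) = 42836 - (-8636)*(-37781) = 42836 - 1*326276716 = 42836 - 326276716 = -326233880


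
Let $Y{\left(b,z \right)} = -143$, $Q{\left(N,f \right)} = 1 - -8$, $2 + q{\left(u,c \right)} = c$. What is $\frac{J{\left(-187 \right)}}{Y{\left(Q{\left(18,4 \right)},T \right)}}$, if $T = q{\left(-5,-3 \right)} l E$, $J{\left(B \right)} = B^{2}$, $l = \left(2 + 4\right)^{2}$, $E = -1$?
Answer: $- \frac{3179}{13} \approx -244.54$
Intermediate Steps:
$q{\left(u,c \right)} = -2 + c$
$l = 36$ ($l = 6^{2} = 36$)
$T = 180$ ($T = \left(-2 - 3\right) 36 \left(-1\right) = \left(-5\right) 36 \left(-1\right) = \left(-180\right) \left(-1\right) = 180$)
$Q{\left(N,f \right)} = 9$ ($Q{\left(N,f \right)} = 1 + 8 = 9$)
$\frac{J{\left(-187 \right)}}{Y{\left(Q{\left(18,4 \right)},T \right)}} = \frac{\left(-187\right)^{2}}{-143} = 34969 \left(- \frac{1}{143}\right) = - \frac{3179}{13}$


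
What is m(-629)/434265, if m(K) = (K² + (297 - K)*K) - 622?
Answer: -37487/86853 ≈ -0.43161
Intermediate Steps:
m(K) = -622 + K² + K*(297 - K) (m(K) = (K² + K*(297 - K)) - 622 = -622 + K² + K*(297 - K))
m(-629)/434265 = (-622 + 297*(-629))/434265 = (-622 - 186813)*(1/434265) = -187435*1/434265 = -37487/86853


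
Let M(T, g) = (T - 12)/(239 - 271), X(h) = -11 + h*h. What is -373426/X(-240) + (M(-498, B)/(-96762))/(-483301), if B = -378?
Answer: -700283945067003/107996369065312 ≈ -6.4843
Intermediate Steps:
X(h) = -11 + h²
M(T, g) = 3/8 - T/32 (M(T, g) = (-12 + T)/(-32) = (-12 + T)*(-1/32) = 3/8 - T/32)
-373426/X(-240) + (M(-498, B)/(-96762))/(-483301) = -373426/(-11 + (-240)²) + ((3/8 - 1/32*(-498))/(-96762))/(-483301) = -373426/(-11 + 57600) + ((3/8 + 249/16)*(-1/96762))*(-1/483301) = -373426/57589 + ((255/16)*(-1/96762))*(-1/483301) = -373426*1/57589 - 85/516064*(-1/483301) = -19654/3031 + 85/249414247264 = -700283945067003/107996369065312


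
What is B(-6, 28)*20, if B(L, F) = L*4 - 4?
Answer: -560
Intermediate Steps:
B(L, F) = -4 + 4*L (B(L, F) = 4*L - 4 = -4 + 4*L)
B(-6, 28)*20 = (-4 + 4*(-6))*20 = (-4 - 24)*20 = -28*20 = -560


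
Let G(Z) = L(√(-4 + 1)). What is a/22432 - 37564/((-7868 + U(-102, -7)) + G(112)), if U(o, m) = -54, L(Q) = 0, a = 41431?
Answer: 585426015/88853152 ≈ 6.5887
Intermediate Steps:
G(Z) = 0
a/22432 - 37564/((-7868 + U(-102, -7)) + G(112)) = 41431/22432 - 37564/((-7868 - 54) + 0) = 41431*(1/22432) - 37564/(-7922 + 0) = 41431/22432 - 37564/(-7922) = 41431/22432 - 37564*(-1/7922) = 41431/22432 + 18782/3961 = 585426015/88853152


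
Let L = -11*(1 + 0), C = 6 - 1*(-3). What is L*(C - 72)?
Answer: 693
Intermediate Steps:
C = 9 (C = 6 + 3 = 9)
L = -11 (L = -11*1 = -11)
L*(C - 72) = -11*(9 - 72) = -11*(-63) = 693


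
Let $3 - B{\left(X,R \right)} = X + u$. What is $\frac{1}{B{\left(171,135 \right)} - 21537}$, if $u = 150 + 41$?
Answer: $- \frac{1}{21896} \approx -4.567 \cdot 10^{-5}$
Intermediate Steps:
$u = 191$
$B{\left(X,R \right)} = -188 - X$ ($B{\left(X,R \right)} = 3 - \left(X + 191\right) = 3 - \left(191 + X\right) = -188 - X$)
$\frac{1}{B{\left(171,135 \right)} - 21537} = \frac{1}{\left(-188 - 171\right) - 21537} = \frac{1}{-359 - 21537} = \frac{1}{-21896} = - \frac{1}{21896}$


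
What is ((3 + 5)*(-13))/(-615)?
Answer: 104/615 ≈ 0.16911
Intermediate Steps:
((3 + 5)*(-13))/(-615) = (8*(-13))*(-1/615) = -104*(-1/615) = 104/615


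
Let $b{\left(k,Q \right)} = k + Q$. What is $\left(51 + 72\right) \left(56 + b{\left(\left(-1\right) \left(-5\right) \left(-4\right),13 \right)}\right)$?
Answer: $6027$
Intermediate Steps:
$b{\left(k,Q \right)} = Q + k$
$\left(51 + 72\right) \left(56 + b{\left(\left(-1\right) \left(-5\right) \left(-4\right),13 \right)}\right) = \left(51 + 72\right) \left(56 + \left(13 + \left(-1\right) \left(-5\right) \left(-4\right)\right)\right) = 123 \left(56 + \left(13 + 5 \left(-4\right)\right)\right) = 123 \left(56 + \left(13 - 20\right)\right) = 123 \left(56 - 7\right) = 123 \cdot 49 = 6027$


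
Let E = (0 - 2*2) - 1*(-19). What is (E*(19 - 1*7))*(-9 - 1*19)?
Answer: -5040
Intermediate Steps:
E = 15 (E = (0 - 4) + 19 = -4 + 19 = 15)
(E*(19 - 1*7))*(-9 - 1*19) = (15*(19 - 1*7))*(-9 - 1*19) = (15*(19 - 7))*(-9 - 19) = (15*12)*(-28) = 180*(-28) = -5040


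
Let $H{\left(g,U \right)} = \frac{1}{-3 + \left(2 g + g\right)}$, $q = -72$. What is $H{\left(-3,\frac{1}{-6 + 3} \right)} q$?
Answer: $6$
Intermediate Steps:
$H{\left(g,U \right)} = \frac{1}{-3 + 3 g}$
$H{\left(-3,\frac{1}{-6 + 3} \right)} q = \frac{1}{3 \left(-1 - 3\right)} \left(-72\right) = \frac{1}{3 \left(-4\right)} \left(-72\right) = \frac{1}{3} \left(- \frac{1}{4}\right) \left(-72\right) = \left(- \frac{1}{12}\right) \left(-72\right) = 6$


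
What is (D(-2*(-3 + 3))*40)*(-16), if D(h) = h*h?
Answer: 0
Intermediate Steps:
D(h) = h²
(D(-2*(-3 + 3))*40)*(-16) = ((-2*(-3 + 3))²*40)*(-16) = ((-2*0)²*40)*(-16) = (0²*40)*(-16) = (0*40)*(-16) = 0*(-16) = 0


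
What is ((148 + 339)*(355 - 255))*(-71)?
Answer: -3457700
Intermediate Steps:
((148 + 339)*(355 - 255))*(-71) = (487*100)*(-71) = 48700*(-71) = -3457700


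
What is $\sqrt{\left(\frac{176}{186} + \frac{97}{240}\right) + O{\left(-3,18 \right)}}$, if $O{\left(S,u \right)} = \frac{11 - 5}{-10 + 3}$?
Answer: $\frac{\sqrt{9290855}}{4340} \approx 0.70232$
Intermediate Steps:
$O{\left(S,u \right)} = - \frac{6}{7}$ ($O{\left(S,u \right)} = \frac{6}{-7} = 6 \left(- \frac{1}{7}\right) = - \frac{6}{7}$)
$\sqrt{\left(\frac{176}{186} + \frac{97}{240}\right) + O{\left(-3,18 \right)}} = \sqrt{\left(\frac{176}{186} + \frac{97}{240}\right) - \frac{6}{7}} = \sqrt{\left(176 \cdot \frac{1}{186} + 97 \cdot \frac{1}{240}\right) - \frac{6}{7}} = \sqrt{\left(\frac{88}{93} + \frac{97}{240}\right) - \frac{6}{7}} = \sqrt{\frac{3349}{2480} - \frac{6}{7}} = \sqrt{\frac{8563}{17360}} = \frac{\sqrt{9290855}}{4340}$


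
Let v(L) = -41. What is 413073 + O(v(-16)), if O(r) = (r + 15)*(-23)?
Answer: 413671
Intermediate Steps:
O(r) = -345 - 23*r (O(r) = (15 + r)*(-23) = -345 - 23*r)
413073 + O(v(-16)) = 413073 + (-345 - 23*(-41)) = 413073 + (-345 + 943) = 413073 + 598 = 413671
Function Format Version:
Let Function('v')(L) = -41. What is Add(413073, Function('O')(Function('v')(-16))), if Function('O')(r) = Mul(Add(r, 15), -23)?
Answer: 413671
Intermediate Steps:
Function('O')(r) = Add(-345, Mul(-23, r)) (Function('O')(r) = Mul(Add(15, r), -23) = Add(-345, Mul(-23, r)))
Add(413073, Function('O')(Function('v')(-16))) = Add(413073, Add(-345, Mul(-23, -41))) = Add(413073, Add(-345, 943)) = Add(413073, 598) = 413671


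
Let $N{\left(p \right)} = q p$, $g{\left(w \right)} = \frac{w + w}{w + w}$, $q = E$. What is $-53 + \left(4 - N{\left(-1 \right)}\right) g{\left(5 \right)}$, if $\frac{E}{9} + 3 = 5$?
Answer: $-31$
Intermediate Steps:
$E = 18$ ($E = -27 + 9 \cdot 5 = -27 + 45 = 18$)
$q = 18$
$g{\left(w \right)} = 1$ ($g{\left(w \right)} = \frac{2 w}{2 w} = 2 w \frac{1}{2 w} = 1$)
$N{\left(p \right)} = 18 p$
$-53 + \left(4 - N{\left(-1 \right)}\right) g{\left(5 \right)} = -53 + \left(4 - 18 \left(-1\right)\right) 1 = -53 + \left(4 - -18\right) 1 = -53 + \left(4 + 18\right) 1 = -53 + 22 \cdot 1 = -53 + 22 = -31$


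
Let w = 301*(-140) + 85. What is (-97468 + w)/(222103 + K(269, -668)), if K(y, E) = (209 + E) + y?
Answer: -139523/221913 ≈ -0.62873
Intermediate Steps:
w = -42055 (w = -42140 + 85 = -42055)
K(y, E) = 209 + E + y
(-97468 + w)/(222103 + K(269, -668)) = (-97468 - 42055)/(222103 + (209 - 668 + 269)) = -139523/(222103 - 190) = -139523/221913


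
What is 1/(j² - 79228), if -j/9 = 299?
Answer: 1/7162253 ≈ 1.3962e-7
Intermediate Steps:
j = -2691 (j = -9*299 = -2691)
1/(j² - 79228) = 1/((-2691)² - 79228) = 1/(7241481 - 79228) = 1/7162253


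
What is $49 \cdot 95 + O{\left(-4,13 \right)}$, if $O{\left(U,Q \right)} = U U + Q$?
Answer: $4684$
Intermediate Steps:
$O{\left(U,Q \right)} = Q + U^{2}$ ($O{\left(U,Q \right)} = U^{2} + Q = Q + U^{2}$)
$49 \cdot 95 + O{\left(-4,13 \right)} = 49 \cdot 95 + \left(13 + \left(-4\right)^{2}\right) = 4655 + \left(13 + 16\right) = 4655 + 29 = 4684$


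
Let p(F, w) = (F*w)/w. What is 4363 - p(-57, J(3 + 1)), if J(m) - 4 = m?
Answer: 4420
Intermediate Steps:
J(m) = 4 + m
p(F, w) = F
4363 - p(-57, J(3 + 1)) = 4363 - 1*(-57) = 4363 + 57 = 4420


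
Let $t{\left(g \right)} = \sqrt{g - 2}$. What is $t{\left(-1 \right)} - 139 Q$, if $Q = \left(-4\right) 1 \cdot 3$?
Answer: $1668 + i \sqrt{3} \approx 1668.0 + 1.732 i$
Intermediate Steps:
$Q = -12$ ($Q = \left(-4\right) 3 = -12$)
$t{\left(g \right)} = \sqrt{-2 + g}$
$t{\left(-1 \right)} - 139 Q = \sqrt{-2 - 1} - -1668 = \sqrt{-3} + 1668 = i \sqrt{3} + 1668 = 1668 + i \sqrt{3}$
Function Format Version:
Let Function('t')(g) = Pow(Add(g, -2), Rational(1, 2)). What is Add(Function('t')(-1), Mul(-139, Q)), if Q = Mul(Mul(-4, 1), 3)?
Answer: Add(1668, Mul(I, Pow(3, Rational(1, 2)))) ≈ Add(1668.0, Mul(1.7320, I))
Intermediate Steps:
Q = -12 (Q = Mul(-4, 3) = -12)
Function('t')(g) = Pow(Add(-2, g), Rational(1, 2))
Add(Function('t')(-1), Mul(-139, Q)) = Add(Pow(Add(-2, -1), Rational(1, 2)), Mul(-139, -12)) = Add(Pow(-3, Rational(1, 2)), 1668) = Add(Mul(I, Pow(3, Rational(1, 2))), 1668) = Add(1668, Mul(I, Pow(3, Rational(1, 2))))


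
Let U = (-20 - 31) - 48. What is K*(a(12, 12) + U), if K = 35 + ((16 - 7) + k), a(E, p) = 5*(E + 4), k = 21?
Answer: -1235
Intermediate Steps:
a(E, p) = 20 + 5*E (a(E, p) = 5*(4 + E) = 20 + 5*E)
U = -99 (U = -51 - 48 = -99)
K = 65 (K = 35 + ((16 - 7) + 21) = 35 + (9 + 21) = 35 + 30 = 65)
K*(a(12, 12) + U) = 65*((20 + 5*12) - 99) = 65*((20 + 60) - 99) = 65*(80 - 99) = 65*(-19) = -1235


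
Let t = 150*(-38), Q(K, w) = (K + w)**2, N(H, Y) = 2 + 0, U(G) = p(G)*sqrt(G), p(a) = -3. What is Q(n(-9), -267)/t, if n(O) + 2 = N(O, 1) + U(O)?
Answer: -5934/475 - 801*I/950 ≈ -12.493 - 0.84316*I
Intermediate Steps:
U(G) = -3*sqrt(G)
N(H, Y) = 2
n(O) = -3*sqrt(O) (n(O) = -2 + (2 - 3*sqrt(O)) = -3*sqrt(O))
t = -5700
Q(n(-9), -267)/t = (-9*I - 267)**2/(-5700) = (-9*I - 267)**2*(-1/5700) = (-267 - 9*I)**2*(-1/5700) = -(-267 - 9*I)**2/5700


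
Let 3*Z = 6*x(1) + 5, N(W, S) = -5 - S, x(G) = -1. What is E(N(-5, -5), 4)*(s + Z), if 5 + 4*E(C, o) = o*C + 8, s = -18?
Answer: -55/4 ≈ -13.750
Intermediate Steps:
Z = -⅓ (Z = (6*(-1) + 5)/3 = (-6 + 5)/3 = (⅓)*(-1) = -⅓ ≈ -0.33333)
E(C, o) = ¾ + C*o/4 (E(C, o) = -5/4 + (o*C + 8)/4 = -5/4 + (C*o + 8)/4 = -5/4 + (8 + C*o)/4 = -5/4 + (2 + C*o/4) = ¾ + C*o/4)
E(N(-5, -5), 4)*(s + Z) = (¾ + (¼)*(-5 - 1*(-5))*4)*(-18 - ⅓) = (¾ + (¼)*(-5 + 5)*4)*(-55/3) = (¾ + (¼)*0*4)*(-55/3) = (¾ + 0)*(-55/3) = (¾)*(-55/3) = -55/4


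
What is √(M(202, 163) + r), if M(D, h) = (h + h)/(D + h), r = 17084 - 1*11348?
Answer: 7*√15597910/365 ≈ 75.742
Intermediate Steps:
r = 5736 (r = 17084 - 11348 = 5736)
M(D, h) = 2*h/(D + h) (M(D, h) = (2*h)/(D + h) = 2*h/(D + h))
√(M(202, 163) + r) = √(2*163/(202 + 163) + 5736) = √(2*163/365 + 5736) = √(2*163*(1/365) + 5736) = √(326/365 + 5736) = √(2093966/365) = 7*√15597910/365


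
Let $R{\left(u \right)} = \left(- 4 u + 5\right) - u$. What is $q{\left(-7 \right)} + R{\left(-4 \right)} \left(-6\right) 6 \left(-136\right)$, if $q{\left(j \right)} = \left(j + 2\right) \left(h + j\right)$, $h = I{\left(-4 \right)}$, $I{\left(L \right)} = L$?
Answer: $122455$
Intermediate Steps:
$h = -4$
$R{\left(u \right)} = 5 - 5 u$ ($R{\left(u \right)} = \left(5 - 4 u\right) - u = 5 - 5 u$)
$q{\left(j \right)} = \left(-4 + j\right) \left(2 + j\right)$ ($q{\left(j \right)} = \left(j + 2\right) \left(-4 + j\right) = \left(2 + j\right) \left(-4 + j\right) = \left(-4 + j\right) \left(2 + j\right)$)
$q{\left(-7 \right)} + R{\left(-4 \right)} \left(-6\right) 6 \left(-136\right) = \left(-8 + \left(-7\right)^{2} - -14\right) + \left(5 - -20\right) \left(-6\right) 6 \left(-136\right) = \left(-8 + 49 + 14\right) + \left(5 + 20\right) \left(-6\right) 6 \left(-136\right) = 55 + 25 \left(-6\right) 6 \left(-136\right) = 55 + \left(-150\right) 6 \left(-136\right) = 55 - -122400 = 55 + 122400 = 122455$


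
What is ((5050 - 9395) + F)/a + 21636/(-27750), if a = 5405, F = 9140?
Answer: 537289/4999625 ≈ 0.10747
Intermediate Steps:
((5050 - 9395) + F)/a + 21636/(-27750) = ((5050 - 9395) + 9140)/5405 + 21636/(-27750) = (-4345 + 9140)*(1/5405) + 21636*(-1/27750) = 4795*(1/5405) - 3606/4625 = 959/1081 - 3606/4625 = 537289/4999625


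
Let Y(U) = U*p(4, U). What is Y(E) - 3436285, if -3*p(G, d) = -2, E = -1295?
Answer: -10311445/3 ≈ -3.4371e+6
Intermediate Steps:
p(G, d) = 2/3 (p(G, d) = -1/3*(-2) = 2/3)
Y(U) = 2*U/3 (Y(U) = U*(2/3) = 2*U/3)
Y(E) - 3436285 = (2/3)*(-1295) - 3436285 = -2590/3 - 3436285 = -10311445/3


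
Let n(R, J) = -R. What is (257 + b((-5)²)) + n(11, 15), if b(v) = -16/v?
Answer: 6134/25 ≈ 245.36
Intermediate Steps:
(257 + b((-5)²)) + n(11, 15) = (257 - 16/((-5)²)) - 1*11 = (257 - 16/25) - 11 = 6409/25 - 11 = 6134/25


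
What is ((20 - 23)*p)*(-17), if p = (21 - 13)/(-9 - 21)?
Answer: -68/5 ≈ -13.600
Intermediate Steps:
p = -4/15 (p = 8/(-30) = 8*(-1/30) = -4/15 ≈ -0.26667)
((20 - 23)*p)*(-17) = ((20 - 23)*(-4/15))*(-17) = -3*(-4/15)*(-17) = (⅘)*(-17) = -68/5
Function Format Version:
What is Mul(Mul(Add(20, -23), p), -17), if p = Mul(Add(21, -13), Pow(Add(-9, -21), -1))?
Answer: Rational(-68, 5) ≈ -13.600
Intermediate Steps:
p = Rational(-4, 15) (p = Mul(8, Pow(-30, -1)) = Mul(8, Rational(-1, 30)) = Rational(-4, 15) ≈ -0.26667)
Mul(Mul(Add(20, -23), p), -17) = Mul(Mul(Add(20, -23), Rational(-4, 15)), -17) = Mul(Mul(-3, Rational(-4, 15)), -17) = Mul(Rational(4, 5), -17) = Rational(-68, 5)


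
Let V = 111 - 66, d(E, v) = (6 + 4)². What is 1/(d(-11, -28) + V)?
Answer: 1/145 ≈ 0.0068966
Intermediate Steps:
d(E, v) = 100 (d(E, v) = 10² = 100)
V = 45
1/(d(-11, -28) + V) = 1/(100 + 45) = 1/145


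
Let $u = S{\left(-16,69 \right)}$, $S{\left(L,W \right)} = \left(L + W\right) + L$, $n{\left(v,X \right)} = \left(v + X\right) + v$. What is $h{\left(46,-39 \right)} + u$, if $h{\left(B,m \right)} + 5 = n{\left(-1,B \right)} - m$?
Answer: $115$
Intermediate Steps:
$n{\left(v,X \right)} = X + 2 v$ ($n{\left(v,X \right)} = \left(X + v\right) + v = X + 2 v$)
$S{\left(L,W \right)} = W + 2 L$
$h{\left(B,m \right)} = -7 + B - m$ ($h{\left(B,m \right)} = -5 - \left(2 + m - B\right) = -7 + B - m$)
$u = 37$ ($u = 69 + 2 \left(-16\right) = 69 - 32 = 37$)
$h{\left(46,-39 \right)} + u = \left(-7 + 46 - -39\right) + 37 = \left(-7 + 46 + 39\right) + 37 = 78 + 37 = 115$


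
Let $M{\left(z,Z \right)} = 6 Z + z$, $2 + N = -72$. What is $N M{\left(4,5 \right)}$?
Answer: $-2516$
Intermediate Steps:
$N = -74$ ($N = -2 - 72 = -74$)
$M{\left(z,Z \right)} = z + 6 Z$
$N M{\left(4,5 \right)} = - 74 \left(4 + 6 \cdot 5\right) = - 74 \left(4 + 30\right) = \left(-74\right) 34 = -2516$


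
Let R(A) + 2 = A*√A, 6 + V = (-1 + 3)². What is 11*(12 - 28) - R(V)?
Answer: -174 + 2*I*√2 ≈ -174.0 + 2.8284*I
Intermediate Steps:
V = -2 (V = -6 + (-1 + 3)² = -6 + 2² = -6 + 4 = -2)
R(A) = -2 + A^(3/2) (R(A) = -2 + A*√A = -2 + A^(3/2))
11*(12 - 28) - R(V) = 11*(12 - 28) - (-2 + (-2)^(3/2)) = 11*(-16) - (-2 - 2*I*√2) = -176 + (2 + 2*I*√2) = -174 + 2*I*√2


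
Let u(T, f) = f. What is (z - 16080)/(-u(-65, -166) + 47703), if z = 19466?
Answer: 3386/47869 ≈ 0.070735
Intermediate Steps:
(z - 16080)/(-u(-65, -166) + 47703) = (19466 - 16080)/(-1*(-166) + 47703) = 3386/(166 + 47703) = 3386/47869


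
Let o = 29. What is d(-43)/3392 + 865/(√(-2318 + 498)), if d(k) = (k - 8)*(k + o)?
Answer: 357/1696 - 173*I*√455/182 ≈ 0.2105 - 20.276*I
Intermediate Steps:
d(k) = (-8 + k)*(29 + k) (d(k) = (k - 8)*(k + 29) = (-8 + k)*(29 + k))
d(-43)/3392 + 865/(√(-2318 + 498)) = (-232 + (-43)² + 21*(-43))/3392 + 865/(√(-2318 + 498)) = (-232 + 1849 - 903)*(1/3392) + 865/(√(-1820)) = 714*(1/3392) + 865/((2*I*√455)) = 357/1696 + 865*(-I*√455/910) = 357/1696 - 173*I*√455/182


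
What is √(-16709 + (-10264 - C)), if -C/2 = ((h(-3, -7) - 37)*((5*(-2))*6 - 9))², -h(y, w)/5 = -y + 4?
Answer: 135*√2707 ≈ 7023.9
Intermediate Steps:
h(y, w) = -20 + 5*y (h(y, w) = -5*(-y + 4) = -5*(4 - y) = -20 + 5*y)
C = -49362048 (C = -2*((5*(-2))*6 - 9)²*((-20 + 5*(-3)) - 37)² = -2*(-10*6 - 9)²*((-20 - 15) - 37)² = -2*(-60 - 9)²*(-35 - 37)² = -2*(-72*(-69))² = -2*4968² = -2*24681024 = -49362048)
√(-16709 + (-10264 - C)) = √(-16709 + (-10264 - 1*(-49362048))) = √(-16709 + (-10264 + 49362048)) = √(-16709 + 49351784) = √49335075 = 135*√2707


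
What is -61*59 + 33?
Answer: -3566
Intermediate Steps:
-61*59 + 33 = -3599 + 33 = -3566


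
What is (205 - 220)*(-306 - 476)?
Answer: 11730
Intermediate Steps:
(205 - 220)*(-306 - 476) = -15*(-782) = 11730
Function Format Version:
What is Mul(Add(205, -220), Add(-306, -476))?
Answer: 11730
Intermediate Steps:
Mul(Add(205, -220), Add(-306, -476)) = Mul(-15, -782) = 11730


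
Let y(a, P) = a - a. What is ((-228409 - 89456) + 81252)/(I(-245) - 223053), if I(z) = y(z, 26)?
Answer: 78871/74351 ≈ 1.0608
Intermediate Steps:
y(a, P) = 0
I(z) = 0
((-228409 - 89456) + 81252)/(I(-245) - 223053) = ((-228409 - 89456) + 81252)/(0 - 223053) = (-317865 + 81252)/(-223053) = -236613*(-1/223053) = 78871/74351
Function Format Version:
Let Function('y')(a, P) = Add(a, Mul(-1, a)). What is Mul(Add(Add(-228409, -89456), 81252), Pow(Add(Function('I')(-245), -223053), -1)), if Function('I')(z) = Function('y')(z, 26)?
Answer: Rational(78871, 74351) ≈ 1.0608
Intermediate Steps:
Function('y')(a, P) = 0
Function('I')(z) = 0
Mul(Add(Add(-228409, -89456), 81252), Pow(Add(Function('I')(-245), -223053), -1)) = Mul(Add(Add(-228409, -89456), 81252), Pow(Add(0, -223053), -1)) = Mul(Add(-317865, 81252), Pow(-223053, -1)) = Mul(-236613, Rational(-1, 223053)) = Rational(78871, 74351)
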